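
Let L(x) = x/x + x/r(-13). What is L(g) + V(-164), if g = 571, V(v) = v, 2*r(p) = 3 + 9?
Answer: -407/6 ≈ -67.833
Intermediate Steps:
r(p) = 6 (r(p) = (3 + 9)/2 = (1/2)*12 = 6)
L(x) = 1 + x/6 (L(x) = x/x + x/6 = 1 + x*(1/6) = 1 + x/6)
L(g) + V(-164) = (1 + (1/6)*571) - 164 = (1 + 571/6) - 164 = 577/6 - 164 = -407/6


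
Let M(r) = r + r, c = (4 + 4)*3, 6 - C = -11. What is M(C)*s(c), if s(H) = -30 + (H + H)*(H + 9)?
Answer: 52836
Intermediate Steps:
C = 17 (C = 6 - 1*(-11) = 6 + 11 = 17)
c = 24 (c = 8*3 = 24)
s(H) = -30 + 2*H*(9 + H) (s(H) = -30 + (2*H)*(9 + H) = -30 + 2*H*(9 + H))
M(r) = 2*r
M(C)*s(c) = (2*17)*(-30 + 2*24² + 18*24) = 34*(-30 + 2*576 + 432) = 34*(-30 + 1152 + 432) = 34*1554 = 52836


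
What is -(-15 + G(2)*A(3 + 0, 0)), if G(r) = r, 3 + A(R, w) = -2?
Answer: 25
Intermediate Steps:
A(R, w) = -5 (A(R, w) = -3 - 2 = -5)
-(-15 + G(2)*A(3 + 0, 0)) = -(-15 + 2*(-5)) = -(-15 - 10) = -1*(-25) = 25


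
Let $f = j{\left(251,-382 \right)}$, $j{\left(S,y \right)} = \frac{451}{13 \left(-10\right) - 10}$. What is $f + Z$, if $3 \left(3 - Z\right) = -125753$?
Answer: $\frac{17605327}{420} \approx 41917.0$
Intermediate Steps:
$j{\left(S,y \right)} = - \frac{451}{140}$ ($j{\left(S,y \right)} = \frac{451}{-130 - 10} = \frac{451}{-140} = 451 \left(- \frac{1}{140}\right) = - \frac{451}{140}$)
$f = - \frac{451}{140} \approx -3.2214$
$Z = \frac{125762}{3}$ ($Z = 3 - - \frac{125753}{3} = 3 + \frac{125753}{3} = \frac{125762}{3} \approx 41921.0$)
$f + Z = - \frac{451}{140} + \frac{125762}{3} = \frac{17605327}{420}$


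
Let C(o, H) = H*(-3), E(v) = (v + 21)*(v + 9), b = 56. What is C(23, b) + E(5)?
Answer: 196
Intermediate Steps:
E(v) = (9 + v)*(21 + v) (E(v) = (21 + v)*(9 + v) = (9 + v)*(21 + v))
C(o, H) = -3*H
C(23, b) + E(5) = -3*56 + (189 + 5² + 30*5) = -168 + (189 + 25 + 150) = -168 + 364 = 196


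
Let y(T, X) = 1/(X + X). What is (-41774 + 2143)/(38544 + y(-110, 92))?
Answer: -7292104/7092097 ≈ -1.0282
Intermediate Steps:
y(T, X) = 1/(2*X)
(-41774 + 2143)/(38544 + y(-110, 92)) = (-41774 + 2143)/(38544 + (½)/92) = -39631/(38544 + (½)*(1/92)) = -39631/(38544 + 1/184) = -39631/7092097/184 = -39631*184/7092097 = -7292104/7092097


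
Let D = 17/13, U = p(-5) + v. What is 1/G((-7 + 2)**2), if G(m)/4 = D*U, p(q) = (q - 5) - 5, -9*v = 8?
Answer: -9/748 ≈ -0.012032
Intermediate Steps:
v = -8/9 (v = -1/9*8 = -8/9 ≈ -0.88889)
p(q) = -10 + q (p(q) = (-5 + q) - 5 = -10 + q)
U = -143/9 (U = (-10 - 5) - 8/9 = -15 - 8/9 = -143/9 ≈ -15.889)
D = 17/13 (D = 17*(1/13) = 17/13 ≈ 1.3077)
G(m) = -748/9 (G(m) = 4*((17/13)*(-143/9)) = 4*(-187/9) = -748/9)
1/G((-7 + 2)**2) = 1/(-748/9) = -9/748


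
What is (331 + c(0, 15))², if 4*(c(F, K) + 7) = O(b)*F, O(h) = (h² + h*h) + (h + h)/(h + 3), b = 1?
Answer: 104976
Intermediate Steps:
O(h) = 2*h² + 2*h/(3 + h) (O(h) = (h² + h²) + (2*h)/(3 + h) = 2*h² + 2*h/(3 + h))
c(F, K) = -7 + 5*F/8 (c(F, K) = -7 + ((2*1*(1 + 1² + 3*1)/(3 + 1))*F)/4 = -7 + ((2*1*(1 + 1 + 3)/4)*F)/4 = -7 + ((2*1*(¼)*5)*F)/4 = -7 + (5*F/2)/4 = -7 + 5*F/8)
(331 + c(0, 15))² = (331 + (-7 + (5/8)*0))² = (331 + (-7 + 0))² = (331 - 7)² = 324² = 104976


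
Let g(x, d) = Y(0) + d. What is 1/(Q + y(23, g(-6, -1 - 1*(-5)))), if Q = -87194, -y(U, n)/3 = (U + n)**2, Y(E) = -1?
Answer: -1/89222 ≈ -1.1208e-5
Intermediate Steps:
g(x, d) = -1 + d
y(U, n) = -3*(U + n)**2
1/(Q + y(23, g(-6, -1 - 1*(-5)))) = 1/(-87194 - 3*(23 + (-1 + (-1 - 1*(-5))))**2) = 1/(-87194 - 3*(23 + (-1 + (-1 + 5)))**2) = 1/(-87194 - 3*(23 + (-1 + 4))**2) = 1/(-87194 - 3*(23 + 3)**2) = 1/(-87194 - 3*26**2) = 1/(-87194 - 3*676) = 1/(-87194 - 2028) = 1/(-89222) = -1/89222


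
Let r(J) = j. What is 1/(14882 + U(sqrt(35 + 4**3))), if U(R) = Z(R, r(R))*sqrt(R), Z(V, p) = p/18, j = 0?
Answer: 1/14882 ≈ 6.7195e-5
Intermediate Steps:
r(J) = 0
Z(V, p) = p/18 (Z(V, p) = p*(1/18) = p/18)
U(R) = 0 (U(R) = ((1/18)*0)*sqrt(R) = 0*sqrt(R) = 0)
1/(14882 + U(sqrt(35 + 4**3))) = 1/(14882 + 0) = 1/14882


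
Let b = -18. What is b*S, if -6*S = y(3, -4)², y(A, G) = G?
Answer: 48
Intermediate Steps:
S = -8/3 (S = -⅙*(-4)² = -⅙*16 = -8/3 ≈ -2.6667)
b*S = -18*(-8/3) = 48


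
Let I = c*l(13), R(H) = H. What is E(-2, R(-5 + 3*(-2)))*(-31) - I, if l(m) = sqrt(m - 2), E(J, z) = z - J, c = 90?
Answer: 279 - 90*sqrt(11) ≈ -19.496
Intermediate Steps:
l(m) = sqrt(-2 + m)
I = 90*sqrt(11) (I = 90*sqrt(-2 + 13) = 90*sqrt(11) ≈ 298.50)
E(-2, R(-5 + 3*(-2)))*(-31) - I = ((-5 + 3*(-2)) - 1*(-2))*(-31) - 90*sqrt(11) = ((-5 - 6) + 2)*(-31) - 90*sqrt(11) = (-11 + 2)*(-31) - 90*sqrt(11) = -9*(-31) - 90*sqrt(11) = 279 - 90*sqrt(11)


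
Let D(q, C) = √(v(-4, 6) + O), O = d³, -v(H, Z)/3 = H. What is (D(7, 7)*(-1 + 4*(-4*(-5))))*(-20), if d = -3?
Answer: -1580*I*√15 ≈ -6119.3*I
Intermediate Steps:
v(H, Z) = -3*H
O = -27 (O = (-3)³ = -27)
D(q, C) = I*√15 (D(q, C) = √(-3*(-4) - 27) = √(12 - 27) = √(-15) = I*√15)
(D(7, 7)*(-1 + 4*(-4*(-5))))*(-20) = ((I*√15)*(-1 + 4*(-4*(-5))))*(-20) = ((I*√15)*(-1 + 4*20))*(-20) = ((I*√15)*(-1 + 80))*(-20) = ((I*√15)*79)*(-20) = (79*I*√15)*(-20) = -1580*I*√15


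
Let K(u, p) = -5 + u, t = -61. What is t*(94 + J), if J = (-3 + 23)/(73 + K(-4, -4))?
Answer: -92049/16 ≈ -5753.1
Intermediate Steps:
J = 5/16 (J = (-3 + 23)/(73 + (-5 - 4)) = 20/(73 - 9) = 20/64 = 20*(1/64) = 5/16 ≈ 0.31250)
t*(94 + J) = -61*(94 + 5/16) = -61*1509/16 = -92049/16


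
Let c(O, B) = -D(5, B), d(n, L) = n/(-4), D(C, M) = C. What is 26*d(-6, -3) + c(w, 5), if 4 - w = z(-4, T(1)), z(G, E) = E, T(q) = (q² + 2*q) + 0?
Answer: 34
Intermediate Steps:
T(q) = q² + 2*q
w = 1 (w = 4 - (2 + 1) = 4 - 3 = 1)
d(n, L) = -n/4 (d(n, L) = n*(-¼) = -n/4)
c(O, B) = -5 (c(O, B) = -1*5 = -5)
26*d(-6, -3) + c(w, 5) = 26*(-¼*(-6)) - 5 = 26*(3/2) - 5 = 39 - 5 = 34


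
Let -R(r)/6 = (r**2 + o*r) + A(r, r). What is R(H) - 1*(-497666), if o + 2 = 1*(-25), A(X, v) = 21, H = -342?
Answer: -259648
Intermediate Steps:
o = -27 (o = -2 + 1*(-25) = -2 - 25 = -27)
R(r) = -126 - 6*r**2 + 162*r (R(r) = -6*((r**2 - 27*r) + 21) = -6*(21 + r**2 - 27*r) = -126 - 6*r**2 + 162*r)
R(H) - 1*(-497666) = (-126 - 6*(-342)**2 + 162*(-342)) - 1*(-497666) = (-126 - 6*116964 - 55404) + 497666 = (-126 - 701784 - 55404) + 497666 = -757314 + 497666 = -259648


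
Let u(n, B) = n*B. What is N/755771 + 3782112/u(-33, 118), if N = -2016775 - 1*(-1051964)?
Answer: -477027923731/490495379 ≈ -972.54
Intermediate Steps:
N = -964811 (N = -2016775 + 1051964 = -964811)
u(n, B) = B*n
N/755771 + 3782112/u(-33, 118) = -964811/755771 + 3782112/((118*(-33))) = -964811*1/755771 + 3782112/(-3894) = -964811/755771 + 3782112*(-1/3894) = -964811/755771 - 630352/649 = -477027923731/490495379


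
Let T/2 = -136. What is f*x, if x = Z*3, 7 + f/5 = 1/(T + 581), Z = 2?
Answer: -21620/103 ≈ -209.90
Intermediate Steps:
T = -272 (T = 2*(-136) = -272)
f = -10810/309 (f = -35 + 5/(-272 + 581) = -35 + 5/309 = -10810/309 ≈ -34.984)
x = 6 (x = 2*3 = 6)
f*x = -10810/309*6 = -21620/103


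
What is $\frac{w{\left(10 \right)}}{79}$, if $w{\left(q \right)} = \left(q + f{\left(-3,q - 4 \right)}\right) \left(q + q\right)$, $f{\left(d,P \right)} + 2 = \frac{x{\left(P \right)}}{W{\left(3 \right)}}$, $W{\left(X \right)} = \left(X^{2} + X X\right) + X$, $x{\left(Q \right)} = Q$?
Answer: $\frac{1160}{553} \approx 2.0976$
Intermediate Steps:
$W{\left(X \right)} = X + 2 X^{2}$ ($W{\left(X \right)} = \left(X^{2} + X^{2}\right) + X = 2 X^{2} + X = X + 2 X^{2}$)
$f{\left(d,P \right)} = -2 + \frac{P}{21}$ ($f{\left(d,P \right)} = -2 + \frac{P}{3 \left(1 + 2 \cdot 3\right)} = -2 + \frac{P}{3 \left(1 + 6\right)} = -2 + \frac{P}{3 \cdot 7} = -2 + \frac{P}{21}$)
$w{\left(q \right)} = 2 q \left(- \frac{46}{21} + \frac{22 q}{21}\right)$ ($w{\left(q \right)} = \left(q + \left(-2 + \frac{q - 4}{21}\right)\right) \left(q + q\right) = \left(q + \left(-2 + \frac{q - 4}{21}\right)\right) 2 q = \left(q + \left(-2 + \frac{-4 + q}{21}\right)\right) 2 q = \left(q + \left(-2 + \left(- \frac{4}{21} + \frac{q}{21}\right)\right)\right) 2 q = \left(q + \left(- \frac{46}{21} + \frac{q}{21}\right)\right) 2 q = \left(- \frac{46}{21} + \frac{22 q}{21}\right) 2 q = 2 q \left(- \frac{46}{21} + \frac{22 q}{21}\right)$)
$\frac{w{\left(10 \right)}}{79} = \frac{\frac{4}{21} \cdot 10 \left(-23 + 11 \cdot 10\right)}{79} = \frac{\frac{4}{21} \cdot 10 \left(-23 + 110\right)}{79} = \frac{\frac{4}{21} \cdot 10 \cdot 87}{79} = \frac{1}{79} \cdot \frac{1160}{7} = \frac{1160}{553}$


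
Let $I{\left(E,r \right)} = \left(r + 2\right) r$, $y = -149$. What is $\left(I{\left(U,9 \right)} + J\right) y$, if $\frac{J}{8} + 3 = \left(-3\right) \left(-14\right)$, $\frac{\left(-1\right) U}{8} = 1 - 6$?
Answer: $-61239$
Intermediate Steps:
$U = 40$ ($U = - 8 \left(1 - 6\right) = \left(-8\right) \left(-5\right) = 40$)
$I{\left(E,r \right)} = r \left(2 + r\right)$ ($I{\left(E,r \right)} = \left(2 + r\right) r = r \left(2 + r\right)$)
$J = 312$ ($J = -24 + 8 \left(\left(-3\right) \left(-14\right)\right) = -24 + 8 \cdot 42 = -24 + 336 = 312$)
$\left(I{\left(U,9 \right)} + J\right) y = \left(9 \left(2 + 9\right) + 312\right) \left(-149\right) = \left(9 \cdot 11 + 312\right) \left(-149\right) = \left(99 + 312\right) \left(-149\right) = 411 \left(-149\right) = -61239$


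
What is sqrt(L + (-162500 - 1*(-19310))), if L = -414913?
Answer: I*sqrt(558103) ≈ 747.06*I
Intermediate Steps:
sqrt(L + (-162500 - 1*(-19310))) = sqrt(-414913 + (-162500 - 1*(-19310))) = sqrt(-414913 + (-162500 + 19310)) = sqrt(-414913 - 143190) = sqrt(-558103) = I*sqrt(558103)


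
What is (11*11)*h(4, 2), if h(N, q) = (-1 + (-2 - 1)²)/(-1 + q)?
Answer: 968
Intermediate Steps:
h(N, q) = 8/(-1 + q) (h(N, q) = (-1 + (-3)²)/(-1 + q) = (-1 + 9)/(-1 + q) = 8/(-1 + q))
(11*11)*h(4, 2) = (11*11)*(8/(-1 + 2)) = 121*(8/1) = 121*(8*1) = 121*8 = 968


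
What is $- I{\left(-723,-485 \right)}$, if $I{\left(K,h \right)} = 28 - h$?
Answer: $-513$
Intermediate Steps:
$- I{\left(-723,-485 \right)} = - (28 - -485) = - (28 + 485) = \left(-1\right) 513 = -513$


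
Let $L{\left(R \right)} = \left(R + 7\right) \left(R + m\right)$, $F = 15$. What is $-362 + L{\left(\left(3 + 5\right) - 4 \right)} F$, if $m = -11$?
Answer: $-1517$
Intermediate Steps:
$L{\left(R \right)} = \left(-11 + R\right) \left(7 + R\right)$ ($L{\left(R \right)} = \left(R + 7\right) \left(R - 11\right) = \left(7 + R\right) \left(-11 + R\right) = \left(-11 + R\right) \left(7 + R\right)$)
$-362 + L{\left(\left(3 + 5\right) - 4 \right)} F = -362 + \left(-77 + \left(\left(3 + 5\right) - 4\right)^{2} - 4 \left(\left(3 + 5\right) - 4\right)\right) 15 = -362 + \left(-77 + \left(8 - 4\right)^{2} - 4 \left(8 - 4\right)\right) 15 = -362 + \left(-77 + 4^{2} - 16\right) 15 = -362 + \left(-77 + 16 - 16\right) 15 = -362 - 1155 = -1517$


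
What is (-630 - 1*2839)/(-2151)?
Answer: 3469/2151 ≈ 1.6127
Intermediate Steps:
(-630 - 1*2839)/(-2151) = (-630 - 2839)*(-1/2151) = -3469*(-1/2151) = 3469/2151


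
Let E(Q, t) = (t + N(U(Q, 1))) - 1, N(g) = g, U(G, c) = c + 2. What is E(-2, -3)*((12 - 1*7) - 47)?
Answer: 42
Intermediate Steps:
U(G, c) = 2 + c
E(Q, t) = 2 + t (E(Q, t) = (t + (2 + 1)) - 1 = (t + 3) - 1 = (3 + t) - 1 = 2 + t)
E(-2, -3)*((12 - 1*7) - 47) = (2 - 3)*((12 - 1*7) - 47) = -((12 - 7) - 47) = -(5 - 47) = -1*(-42) = 42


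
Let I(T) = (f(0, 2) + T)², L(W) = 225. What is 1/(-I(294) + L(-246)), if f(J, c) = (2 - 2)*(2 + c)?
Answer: -1/86211 ≈ -1.1599e-5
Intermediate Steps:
f(J, c) = 0 (f(J, c) = 0*(2 + c) = 0)
I(T) = T² (I(T) = (0 + T)² = T²)
1/(-I(294) + L(-246)) = 1/(-1*294² + 225) = 1/(-1*86436 + 225) = 1/(-86436 + 225) = 1/(-86211) = -1/86211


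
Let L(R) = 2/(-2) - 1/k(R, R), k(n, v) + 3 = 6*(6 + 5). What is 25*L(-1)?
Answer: -1600/63 ≈ -25.397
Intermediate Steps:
k(n, v) = 63 (k(n, v) = -3 + 6*(6 + 5) = -3 + 6*11 = -3 + 66 = 63)
L(R) = -64/63 (L(R) = 2/(-2) - 1/63 = 2*(-½) - 1*1/63 = -1 - 1/63 = -64/63)
25*L(-1) = 25*(-64/63) = -1600/63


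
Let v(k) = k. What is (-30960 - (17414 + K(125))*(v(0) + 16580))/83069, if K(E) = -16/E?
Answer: -7218823944/2076725 ≈ -3476.1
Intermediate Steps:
(-30960 - (17414 + K(125))*(v(0) + 16580))/83069 = (-30960 - (17414 - 16/125)*(0 + 16580))/83069 = (-30960 - (17414 - 16*1/125)*16580)*(1/83069) = (-30960 - (17414 - 16/125)*16580)*(1/83069) = (-30960 - 2176734*16580/125)*(1/83069) = (-30960 - 1*7218049944/25)*(1/83069) = (-30960 - 7218049944/25)*(1/83069) = -7218823944/25*1/83069 = -7218823944/2076725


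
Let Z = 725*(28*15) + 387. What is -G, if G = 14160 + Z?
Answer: -319047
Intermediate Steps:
Z = 304887 (Z = 725*420 + 387 = 304500 + 387 = 304887)
G = 319047 (G = 14160 + 304887 = 319047)
-G = -1*319047 = -319047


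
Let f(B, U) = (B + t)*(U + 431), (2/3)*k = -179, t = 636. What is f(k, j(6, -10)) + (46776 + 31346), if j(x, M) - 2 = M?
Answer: 467149/2 ≈ 2.3357e+5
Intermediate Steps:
j(x, M) = 2 + M
k = -537/2 (k = (3/2)*(-179) = -537/2 ≈ -268.50)
f(B, U) = (431 + U)*(636 + B) (f(B, U) = (B + 636)*(U + 431) = (636 + B)*(431 + U) = (431 + U)*(636 + B))
f(k, j(6, -10)) + (46776 + 31346) = (274116 + 431*(-537/2) + 636*(2 - 10) - 537*(2 - 10)/2) + (46776 + 31346) = (274116 - 231447/2 + 636*(-8) - 537/2*(-8)) + 78122 = (274116 - 231447/2 - 5088 + 2148) + 78122 = 310905/2 + 78122 = 467149/2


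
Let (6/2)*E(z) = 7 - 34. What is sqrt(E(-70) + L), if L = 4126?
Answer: sqrt(4117) ≈ 64.164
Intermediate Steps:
E(z) = -9 (E(z) = (7 - 34)/3 = (1/3)*(-27) = -9)
sqrt(E(-70) + L) = sqrt(-9 + 4126) = sqrt(4117)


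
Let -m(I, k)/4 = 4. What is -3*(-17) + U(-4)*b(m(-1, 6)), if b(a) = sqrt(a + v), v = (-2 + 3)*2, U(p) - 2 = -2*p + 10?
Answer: 51 + 20*I*sqrt(14) ≈ 51.0 + 74.833*I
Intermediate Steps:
U(p) = 12 - 2*p (U(p) = 2 + (-2*p + 10) = 2 + (10 - 2*p) = 12 - 2*p)
m(I, k) = -16 (m(I, k) = -4*4 = -16)
v = 2 (v = 1*2 = 2)
b(a) = sqrt(2 + a) (b(a) = sqrt(a + 2) = sqrt(2 + a))
-3*(-17) + U(-4)*b(m(-1, 6)) = -3*(-17) + (12 - 2*(-4))*sqrt(2 - 16) = 51 + (12 + 8)*sqrt(-14) = 51 + 20*(I*sqrt(14)) = 51 + 20*I*sqrt(14)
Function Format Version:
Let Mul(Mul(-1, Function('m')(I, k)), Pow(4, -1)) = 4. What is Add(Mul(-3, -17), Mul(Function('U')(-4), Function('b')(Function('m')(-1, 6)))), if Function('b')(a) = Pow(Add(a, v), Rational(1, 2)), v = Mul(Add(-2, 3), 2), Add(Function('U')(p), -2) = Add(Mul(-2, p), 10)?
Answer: Add(51, Mul(20, I, Pow(14, Rational(1, 2)))) ≈ Add(51.000, Mul(74.833, I))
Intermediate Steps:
Function('U')(p) = Add(12, Mul(-2, p)) (Function('U')(p) = Add(2, Add(Mul(-2, p), 10)) = Add(2, Add(10, Mul(-2, p))) = Add(12, Mul(-2, p)))
Function('m')(I, k) = -16 (Function('m')(I, k) = Mul(-4, 4) = -16)
v = 2 (v = Mul(1, 2) = 2)
Function('b')(a) = Pow(Add(2, a), Rational(1, 2)) (Function('b')(a) = Pow(Add(a, 2), Rational(1, 2)) = Pow(Add(2, a), Rational(1, 2)))
Add(Mul(-3, -17), Mul(Function('U')(-4), Function('b')(Function('m')(-1, 6)))) = Add(Mul(-3, -17), Mul(Add(12, Mul(-2, -4)), Pow(Add(2, -16), Rational(1, 2)))) = Add(51, Mul(Add(12, 8), Pow(-14, Rational(1, 2)))) = Add(51, Mul(20, Mul(I, Pow(14, Rational(1, 2))))) = Add(51, Mul(20, I, Pow(14, Rational(1, 2))))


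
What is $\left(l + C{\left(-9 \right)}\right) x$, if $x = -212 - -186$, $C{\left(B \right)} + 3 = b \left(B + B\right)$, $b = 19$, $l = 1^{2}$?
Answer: $8944$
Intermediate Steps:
$l = 1$
$C{\left(B \right)} = -3 + 38 B$ ($C{\left(B \right)} = -3 + 19 \left(B + B\right) = -3 + 19 \cdot 2 B = -3 + 38 B$)
$x = -26$ ($x = -212 + 186 = -26$)
$\left(l + C{\left(-9 \right)}\right) x = \left(1 + \left(-3 + 38 \left(-9\right)\right)\right) \left(-26\right) = \left(1 - 345\right) \left(-26\right) = \left(-344\right) \left(-26\right) = 8944$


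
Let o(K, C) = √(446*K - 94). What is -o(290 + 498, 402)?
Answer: -√351354 ≈ -592.75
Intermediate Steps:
o(K, C) = √(-94 + 446*K)
-o(290 + 498, 402) = -√(-94 + 446*(290 + 498)) = -√(-94 + 446*788) = -√(-94 + 351448) = -√351354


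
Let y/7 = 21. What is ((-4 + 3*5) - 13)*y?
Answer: -294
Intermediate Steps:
y = 147 (y = 7*21 = 147)
((-4 + 3*5) - 13)*y = ((-4 + 3*5) - 13)*147 = ((-4 + 15) - 13)*147 = (11 - 13)*147 = -2*147 = -294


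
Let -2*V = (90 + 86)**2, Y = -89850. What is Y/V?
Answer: 44925/7744 ≈ 5.8013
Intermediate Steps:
V = -15488 (V = -(90 + 86)**2/2 = -1/2*176**2 = -1/2*30976 = -15488)
Y/V = -89850/(-15488) = -89850*(-1/15488) = 44925/7744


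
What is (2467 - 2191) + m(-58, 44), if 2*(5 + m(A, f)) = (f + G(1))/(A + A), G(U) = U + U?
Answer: 31413/116 ≈ 270.80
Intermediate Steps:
G(U) = 2*U
m(A, f) = -5 + (2 + f)/(4*A) (m(A, f) = -5 + ((f + 2*1)/(A + A))/2 = -5 + ((f + 2)/((2*A)))/2 = -5 + ((2 + f)*(1/(2*A)))/2 = -5 + ((2 + f)/(2*A))/2 = -5 + (2 + f)/(4*A))
(2467 - 2191) + m(-58, 44) = (2467 - 2191) + (1/4)*(2 + 44 - 20*(-58))/(-58) = 276 + (1/4)*(-1/58)*(2 + 44 + 1160) = 276 + (1/4)*(-1/58)*1206 = 276 - 603/116 = 31413/116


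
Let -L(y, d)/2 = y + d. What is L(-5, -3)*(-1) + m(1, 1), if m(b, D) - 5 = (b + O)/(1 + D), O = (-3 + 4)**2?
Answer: -10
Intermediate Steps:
O = 1 (O = 1**2 = 1)
L(y, d) = -2*d - 2*y (L(y, d) = -2*(y + d) = -2*(d + y) = -2*d - 2*y)
m(b, D) = 5 + (1 + b)/(1 + D) (m(b, D) = 5 + (b + 1)/(1 + D) = 5 + (1 + b)/(1 + D))
L(-5, -3)*(-1) + m(1, 1) = (-2*(-3) - 2*(-5))*(-1) + (6 + 1 + 5*1)/(1 + 1) = (6 + 10)*(-1) + (6 + 1 + 5)/2 = 16*(-1) + (1/2)*12 = -16 + 6 = -10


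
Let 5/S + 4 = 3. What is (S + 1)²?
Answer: 16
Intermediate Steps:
S = -5 (S = 5/(-4 + 3) = 5/(-1) = 5*(-1) = -5)
(S + 1)² = (-5 + 1)² = (-4)² = 16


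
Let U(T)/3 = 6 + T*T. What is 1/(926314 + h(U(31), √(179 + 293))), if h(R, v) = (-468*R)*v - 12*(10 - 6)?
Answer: -463133/434580941629486 - 678834*√118/217290470814743 ≈ -3.5002e-8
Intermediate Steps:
U(T) = 18 + 3*T² (U(T) = 3*(6 + T*T) = 3*(6 + T²) = 18 + 3*T²)
h(R, v) = -48 - 468*R*v (h(R, v) = -468*R*v - 12*4 = -468*R*v - 48 = -48 - 468*R*v)
1/(926314 + h(U(31), √(179 + 293))) = 1/(926314 + (-48 - 468*(18 + 3*31²)*√(179 + 293))) = 1/(926314 + (-48 - 468*(18 + 3*961)*√472)) = 1/(926314 + (-48 - 468*(18 + 2883)*2*√118)) = 1/(926314 + (-48 - 468*2901*2*√118)) = 1/(926314 + (-48 - 2715336*√118)) = 1/(926266 - 2715336*√118)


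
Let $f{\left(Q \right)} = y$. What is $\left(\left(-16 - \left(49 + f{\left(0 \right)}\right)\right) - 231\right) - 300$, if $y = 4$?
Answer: $-600$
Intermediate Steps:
$f{\left(Q \right)} = 4$
$\left(\left(-16 - \left(49 + f{\left(0 \right)}\right)\right) - 231\right) - 300 = \left(\left(-16 - \left(49 + 4\right)\right) - 231\right) - 300 = \left(\left(-16 - 53\right) - 231\right) - 300 = \left(-69 - 231\right) - 300 = -300 - 300 = -600$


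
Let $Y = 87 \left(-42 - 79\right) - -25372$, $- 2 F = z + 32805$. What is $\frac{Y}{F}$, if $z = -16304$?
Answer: $- \frac{29690}{16501} \approx -1.7993$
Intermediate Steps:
$F = - \frac{16501}{2}$ ($F = - \frac{-16304 + 32805}{2} = \left(- \frac{1}{2}\right) 16501 = - \frac{16501}{2} \approx -8250.5$)
$Y = 14845$ ($Y = 87 \left(-121\right) + 25372 = -10527 + 25372 = 14845$)
$\frac{Y}{F} = \frac{14845}{- \frac{16501}{2}} = 14845 \left(- \frac{2}{16501}\right) = - \frac{29690}{16501}$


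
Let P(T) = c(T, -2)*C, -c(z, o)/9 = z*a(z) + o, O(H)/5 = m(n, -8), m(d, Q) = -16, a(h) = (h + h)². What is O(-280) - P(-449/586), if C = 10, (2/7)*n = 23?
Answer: -10613325025/25153757 ≈ -421.94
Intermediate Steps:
n = 161/2 (n = (7/2)*23 = 161/2 ≈ 80.500)
a(h) = 4*h² (a(h) = (2*h)² = 4*h²)
O(H) = -80 (O(H) = 5*(-16) = -80)
c(z, o) = -36*z³ - 9*o (c(z, o) = -9*(z*(4*z²) + o) = -9*(4*z³ + o) = -9*(o + 4*z³) = -36*z³ - 9*o)
P(T) = 180 - 360*T³ (P(T) = (-36*T³ - 9*(-2))*10 = (-36*T³ + 18)*10 = (18 - 36*T³)*10 = 180 - 360*T³)
O(-280) - P(-449/586) = -80 - (180 - 360*(-449/586)³) = -80 - (180 - 360*(-90518849/201230056)) = -80 - (180 + 4073348205/25153757) = -80 - 1*8601024465/25153757 = -80 - 8601024465/25153757 = -10613325025/25153757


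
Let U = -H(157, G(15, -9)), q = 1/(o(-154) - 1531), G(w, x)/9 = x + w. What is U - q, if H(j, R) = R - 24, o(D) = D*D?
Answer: -665551/22185 ≈ -30.000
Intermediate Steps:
o(D) = D²
G(w, x) = 9*w + 9*x (G(w, x) = 9*(x + w) = 9*(w + x) = 9*w + 9*x)
H(j, R) = -24 + R
q = 1/22185 (q = 1/((-154)² - 1531) = 1/(23716 - 1531) = 1/22185 ≈ 4.5075e-5)
U = -30 (U = -(-24 + (9*15 + 9*(-9))) = -(-24 + (135 - 81)) = -(-24 + 54) = -1*30 = -30)
U - q = -30 - 1*1/22185 = -30 - 1/22185 = -665551/22185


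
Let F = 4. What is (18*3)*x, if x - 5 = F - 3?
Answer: 324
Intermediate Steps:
x = 6 (x = 5 + (4 - 3) = 5 + 1 = 6)
(18*3)*x = (18*3)*6 = 54*6 = 324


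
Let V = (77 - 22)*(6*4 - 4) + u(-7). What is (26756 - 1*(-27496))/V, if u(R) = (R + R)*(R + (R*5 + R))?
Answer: 27126/893 ≈ 30.376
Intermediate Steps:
u(R) = 14*R² (u(R) = (2*R)*(R + (5*R + R)) = (2*R)*(R + 6*R) = (2*R)*(7*R) = 14*R²)
V = 1786 (V = (77 - 22)*(6*4 - 4) + 14*(-7)² = 55*(24 - 4) + 14*49 = 55*20 + 686 = 1100 + 686 = 1786)
(26756 - 1*(-27496))/V = (26756 - 1*(-27496))/1786 = (26756 + 27496)*(1/1786) = 54252*(1/1786) = 27126/893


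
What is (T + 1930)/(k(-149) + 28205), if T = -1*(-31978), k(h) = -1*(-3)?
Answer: 8477/7052 ≈ 1.2021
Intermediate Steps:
k(h) = 3
T = 31978
(T + 1930)/(k(-149) + 28205) = (31978 + 1930)/(3 + 28205) = 33908/28208 = 33908*(1/28208) = 8477/7052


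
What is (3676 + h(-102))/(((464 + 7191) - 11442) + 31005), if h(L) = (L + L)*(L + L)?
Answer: 22646/13609 ≈ 1.6640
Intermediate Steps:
h(L) = 4*L**2 (h(L) = (2*L)*(2*L) = 4*L**2)
(3676 + h(-102))/(((464 + 7191) - 11442) + 31005) = (3676 + 4*(-102)**2)/(((464 + 7191) - 11442) + 31005) = (3676 + 4*10404)/((7655 - 11442) + 31005) = (3676 + 41616)/(-3787 + 31005) = 45292/27218 = 45292*(1/27218) = 22646/13609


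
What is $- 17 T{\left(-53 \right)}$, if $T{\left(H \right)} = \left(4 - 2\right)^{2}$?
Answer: $-68$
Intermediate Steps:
$T{\left(H \right)} = 4$ ($T{\left(H \right)} = 2^{2} = 4$)
$- 17 T{\left(-53 \right)} = \left(-17\right) 4 = -68$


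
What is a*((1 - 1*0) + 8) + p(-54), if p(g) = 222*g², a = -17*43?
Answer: 640773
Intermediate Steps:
a = -731
a*((1 - 1*0) + 8) + p(-54) = -731*((1 - 1*0) + 8) + 222*(-54)² = -731*((1 + 0) + 8) + 222*2916 = -731*(1 + 8) + 647352 = -731*9 + 647352 = -6579 + 647352 = 640773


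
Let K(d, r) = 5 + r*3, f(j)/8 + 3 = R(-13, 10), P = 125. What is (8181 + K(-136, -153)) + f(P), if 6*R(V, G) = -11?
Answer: 23065/3 ≈ 7688.3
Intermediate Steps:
R(V, G) = -11/6 (R(V, G) = (⅙)*(-11) = -11/6)
f(j) = -116/3 (f(j) = -24 + 8*(-11/6) = -24 - 44/3 = -116/3)
K(d, r) = 5 + 3*r
(8181 + K(-136, -153)) + f(P) = (8181 + (5 + 3*(-153))) - 116/3 = (8181 + (5 - 459)) - 116/3 = (8181 - 454) - 116/3 = 7727 - 116/3 = 23065/3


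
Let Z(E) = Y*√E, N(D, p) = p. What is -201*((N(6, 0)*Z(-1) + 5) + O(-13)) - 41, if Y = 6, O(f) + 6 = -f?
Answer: -2453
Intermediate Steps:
O(f) = -6 - f
Z(E) = 6*√E
-201*((N(6, 0)*Z(-1) + 5) + O(-13)) - 41 = -201*((0*(6*√(-1)) + 5) + (-6 - 1*(-13))) - 41 = -201*((0*(6*I) + 5) + (-6 + 13)) - 41 = -201*((0 + 5) + 7) - 41 = -201*(5 + 7) - 41 = -201*12 - 41 = -2412 - 41 = -2453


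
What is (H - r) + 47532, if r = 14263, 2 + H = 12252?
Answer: 45519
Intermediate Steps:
H = 12250 (H = -2 + 12252 = 12250)
(H - r) + 47532 = (12250 - 1*14263) + 47532 = (12250 - 14263) + 47532 = -2013 + 47532 = 45519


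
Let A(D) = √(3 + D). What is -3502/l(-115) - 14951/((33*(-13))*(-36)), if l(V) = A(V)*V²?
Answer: -14951/15444 + 1751*I*√7/185150 ≈ -0.96808 + 0.025021*I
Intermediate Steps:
l(V) = V²*√(3 + V) (l(V) = √(3 + V)*V² = V²*√(3 + V))
-3502/l(-115) - 14951/((33*(-13))*(-36)) = -3502*1/(13225*√(3 - 115)) - 14951/((33*(-13))*(-36)) = -3502*(-I*√7/370300) - 14951/((-429*(-36))) = -3502*(-I*√7/370300) - 14951/15444 = -3502*(-I*√7/370300) - 14951*1/15444 = -(-1751)*I*√7/185150 - 14951/15444 = 1751*I*√7/185150 - 14951/15444 = -14951/15444 + 1751*I*√7/185150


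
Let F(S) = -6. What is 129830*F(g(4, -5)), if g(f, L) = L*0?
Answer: -778980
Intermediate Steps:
g(f, L) = 0
129830*F(g(4, -5)) = 129830*(-6) = -778980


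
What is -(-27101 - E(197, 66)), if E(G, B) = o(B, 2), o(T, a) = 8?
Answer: 27109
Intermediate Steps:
E(G, B) = 8
-(-27101 - E(197, 66)) = -(-27101 - 1*8) = -(-27101 - 8) = -1*(-27109) = 27109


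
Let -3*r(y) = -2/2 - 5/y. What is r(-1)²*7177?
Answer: 114832/9 ≈ 12759.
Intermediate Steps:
r(y) = ⅓ + 5/(3*y) (r(y) = -(-2/2 - 5/y)/3 = -(-2*½ - 5/y)/3 = -(-1 - 5/y)/3 = ⅓ + 5/(3*y))
r(-1)²*7177 = ((⅓)*(5 - 1)/(-1))²*7177 = ((⅓)*(-1)*4)²*7177 = (-4/3)²*7177 = (16/9)*7177 = 114832/9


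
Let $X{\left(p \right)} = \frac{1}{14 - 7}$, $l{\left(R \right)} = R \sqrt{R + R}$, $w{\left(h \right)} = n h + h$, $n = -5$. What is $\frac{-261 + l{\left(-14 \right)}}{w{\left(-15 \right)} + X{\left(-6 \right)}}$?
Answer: $- \frac{1827}{421} - \frac{196 i \sqrt{7}}{421} \approx -4.3397 - 1.2318 i$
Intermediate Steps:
$w{\left(h \right)} = - 4 h$ ($w{\left(h \right)} = - 5 h + h = - 4 h$)
$l{\left(R \right)} = \sqrt{2} R^{\frac{3}{2}}$ ($l{\left(R \right)} = R \sqrt{2 R} = R \sqrt{2} \sqrt{R} = \sqrt{2} R^{\frac{3}{2}}$)
$X{\left(p \right)} = \frac{1}{7}$
$\frac{-261 + l{\left(-14 \right)}}{w{\left(-15 \right)} + X{\left(-6 \right)}} = \frac{-261 + \sqrt{2} \left(-14\right)^{\frac{3}{2}}}{\left(-4\right) \left(-15\right) + \frac{1}{7}} = \frac{-261 + \sqrt{2} \left(- 14 i \sqrt{14}\right)}{60 + \frac{1}{7}} = \frac{-261 - 28 i \sqrt{7}}{\frac{421}{7}} = \left(-261 - 28 i \sqrt{7}\right) \frac{7}{421} = - \frac{1827}{421} - \frac{196 i \sqrt{7}}{421}$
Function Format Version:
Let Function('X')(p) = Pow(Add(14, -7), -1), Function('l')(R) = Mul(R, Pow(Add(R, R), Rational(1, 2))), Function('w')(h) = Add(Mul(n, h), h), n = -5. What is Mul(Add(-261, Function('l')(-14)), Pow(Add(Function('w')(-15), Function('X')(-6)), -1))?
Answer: Add(Rational(-1827, 421), Mul(Rational(-196, 421), I, Pow(7, Rational(1, 2)))) ≈ Add(-4.3397, Mul(-1.2318, I))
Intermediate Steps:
Function('w')(h) = Mul(-4, h) (Function('w')(h) = Add(Mul(-5, h), h) = Mul(-4, h))
Function('l')(R) = Mul(Pow(2, Rational(1, 2)), Pow(R, Rational(3, 2))) (Function('l')(R) = Mul(R, Pow(Mul(2, R), Rational(1, 2))) = Mul(R, Mul(Pow(2, Rational(1, 2)), Pow(R, Rational(1, 2)))) = Mul(Pow(2, Rational(1, 2)), Pow(R, Rational(3, 2))))
Function('X')(p) = Rational(1, 7) (Function('X')(p) = Pow(7, -1) = Rational(1, 7))
Mul(Add(-261, Function('l')(-14)), Pow(Add(Function('w')(-15), Function('X')(-6)), -1)) = Mul(Add(-261, Mul(Pow(2, Rational(1, 2)), Pow(-14, Rational(3, 2)))), Pow(Add(Mul(-4, -15), Rational(1, 7)), -1)) = Mul(Add(-261, Mul(Pow(2, Rational(1, 2)), Mul(-14, I, Pow(14, Rational(1, 2))))), Pow(Add(60, Rational(1, 7)), -1)) = Mul(Add(-261, Mul(-28, I, Pow(7, Rational(1, 2)))), Pow(Rational(421, 7), -1)) = Mul(Add(-261, Mul(-28, I, Pow(7, Rational(1, 2)))), Rational(7, 421)) = Add(Rational(-1827, 421), Mul(Rational(-196, 421), I, Pow(7, Rational(1, 2))))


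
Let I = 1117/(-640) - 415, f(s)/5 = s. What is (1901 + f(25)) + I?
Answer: 1029923/640 ≈ 1609.3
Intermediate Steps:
f(s) = 5*s
I = -266717/640 (I = 1117*(-1/640) - 415 = -1117/640 - 415 = -266717/640 ≈ -416.75)
(1901 + f(25)) + I = (1901 + 5*25) - 266717/640 = (1901 + 125) - 266717/640 = 2026 - 266717/640 = 1029923/640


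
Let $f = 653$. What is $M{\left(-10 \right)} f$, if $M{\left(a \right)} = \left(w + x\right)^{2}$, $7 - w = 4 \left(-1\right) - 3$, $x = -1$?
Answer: $110357$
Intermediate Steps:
$w = 14$ ($w = 7 - \left(4 \left(-1\right) - 3\right) = 7 - \left(-4 - 3\right) = 7 - -7 = 7 + 7 = 14$)
$M{\left(a \right)} = 169$ ($M{\left(a \right)} = \left(14 - 1\right)^{2} = 13^{2} = 169$)
$M{\left(-10 \right)} f = 169 \cdot 653 = 110357$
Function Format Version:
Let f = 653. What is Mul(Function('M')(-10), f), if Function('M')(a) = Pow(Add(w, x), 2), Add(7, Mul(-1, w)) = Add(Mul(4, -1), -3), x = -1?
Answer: 110357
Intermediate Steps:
w = 14 (w = Add(7, Mul(-1, Add(Mul(4, -1), -3))) = Add(7, Mul(-1, Add(-4, -3))) = Add(7, Mul(-1, -7)) = Add(7, 7) = 14)
Function('M')(a) = 169 (Function('M')(a) = Pow(Add(14, -1), 2) = Pow(13, 2) = 169)
Mul(Function('M')(-10), f) = Mul(169, 653) = 110357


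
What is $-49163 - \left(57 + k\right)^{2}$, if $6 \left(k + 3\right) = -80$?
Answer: $- \frac{457351}{9} \approx -50817.0$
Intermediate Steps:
$k = - \frac{49}{3}$ ($k = -3 + \frac{1}{6} \left(-80\right) = -3 - \frac{40}{3} = - \frac{49}{3} \approx -16.333$)
$-49163 - \left(57 + k\right)^{2} = -49163 - \left(57 - \frac{49}{3}\right)^{2} = -49163 - \left(\frac{122}{3}\right)^{2} = -49163 - \frac{14884}{9} = - \frac{457351}{9}$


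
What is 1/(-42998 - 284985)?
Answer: -1/327983 ≈ -3.0489e-6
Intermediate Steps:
1/(-42998 - 284985) = 1/(-327983) = -1/327983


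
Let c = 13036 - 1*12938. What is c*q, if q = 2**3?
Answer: 784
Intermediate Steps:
c = 98 (c = 13036 - 12938 = 98)
q = 8
c*q = 98*8 = 784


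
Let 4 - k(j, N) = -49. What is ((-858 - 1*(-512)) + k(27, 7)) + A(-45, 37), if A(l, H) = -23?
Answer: -316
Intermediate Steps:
k(j, N) = 53 (k(j, N) = 4 - 1*(-49) = 4 + 49 = 53)
((-858 - 1*(-512)) + k(27, 7)) + A(-45, 37) = ((-858 - 1*(-512)) + 53) - 23 = ((-858 + 512) + 53) - 23 = (-346 + 53) - 23 = -293 - 23 = -316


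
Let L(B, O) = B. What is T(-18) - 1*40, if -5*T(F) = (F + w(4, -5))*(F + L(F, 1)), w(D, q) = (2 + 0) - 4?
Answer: -184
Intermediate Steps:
w(D, q) = -2 (w(D, q) = 2 - 4 = -2)
T(F) = -2*F*(-2 + F)/5 (T(F) = -(F - 2)*(F + F)/5 = -(-2 + F)*2*F/5 = -2*F*(-2 + F)/5)
T(-18) - 1*40 = (⅖)*(-18)*(2 - 1*(-18)) - 1*40 = (⅖)*(-18)*(2 + 18) - 40 = (⅖)*(-18)*20 - 40 = -144 - 40 = -184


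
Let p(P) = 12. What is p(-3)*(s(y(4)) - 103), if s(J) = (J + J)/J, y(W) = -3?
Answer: -1212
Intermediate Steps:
s(J) = 2 (s(J) = (2*J)/J = 2)
p(-3)*(s(y(4)) - 103) = 12*(2 - 103) = 12*(-101) = -1212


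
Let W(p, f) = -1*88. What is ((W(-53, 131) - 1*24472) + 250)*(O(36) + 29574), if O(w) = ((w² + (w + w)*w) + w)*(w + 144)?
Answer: -17889583140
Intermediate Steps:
O(w) = (144 + w)*(w + 3*w²) (O(w) = ((w² + (2*w)*w) + w)*(144 + w) = ((w² + 2*w²) + w)*(144 + w) = (3*w² + w)*(144 + w) = (w + 3*w²)*(144 + w) = (144 + w)*(w + 3*w²))
W(p, f) = -88
((W(-53, 131) - 1*24472) + 250)*(O(36) + 29574) = ((-88 - 1*24472) + 250)*(36*(144 + 3*36² + 433*36) + 29574) = ((-88 - 24472) + 250)*(36*(144 + 3*1296 + 15588) + 29574) = (-24560 + 250)*(36*(144 + 3888 + 15588) + 29574) = -24310*(36*19620 + 29574) = -24310*(706320 + 29574) = -24310*735894 = -17889583140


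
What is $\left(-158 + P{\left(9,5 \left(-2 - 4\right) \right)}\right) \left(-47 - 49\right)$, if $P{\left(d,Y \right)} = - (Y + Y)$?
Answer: $9408$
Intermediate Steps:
$P{\left(d,Y \right)} = - 2 Y$
$\left(-158 + P{\left(9,5 \left(-2 - 4\right) \right)}\right) \left(-47 - 49\right) = \left(-158 - 2 \cdot 5 \left(-2 - 4\right)\right) \left(-47 - 49\right) = \left(-158 - 2 \cdot 5 \left(-6\right)\right) \left(-96\right) = \left(-158 - -60\right) \left(-96\right) = \left(-158 + 60\right) \left(-96\right) = \left(-98\right) \left(-96\right) = 9408$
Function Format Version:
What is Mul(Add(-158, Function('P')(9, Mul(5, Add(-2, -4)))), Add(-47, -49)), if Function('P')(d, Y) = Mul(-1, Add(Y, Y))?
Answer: 9408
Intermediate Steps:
Function('P')(d, Y) = Mul(-2, Y) (Function('P')(d, Y) = Mul(-1, Mul(2, Y)) = Mul(-2, Y))
Mul(Add(-158, Function('P')(9, Mul(5, Add(-2, -4)))), Add(-47, -49)) = Mul(Add(-158, Mul(-2, Mul(5, Add(-2, -4)))), Add(-47, -49)) = Mul(Add(-158, Mul(-2, Mul(5, -6))), -96) = Mul(Add(-158, Mul(-2, -30)), -96) = Mul(Add(-158, 60), -96) = Mul(-98, -96) = 9408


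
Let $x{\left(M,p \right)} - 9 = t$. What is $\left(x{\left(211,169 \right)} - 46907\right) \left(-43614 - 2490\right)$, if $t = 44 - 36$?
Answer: $2161816560$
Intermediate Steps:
$t = 8$ ($t = 44 - 36 = 8$)
$x{\left(M,p \right)} = 17$ ($x{\left(M,p \right)} = 9 + 8 = 17$)
$\left(x{\left(211,169 \right)} - 46907\right) \left(-43614 - 2490\right) = \left(17 - 46907\right) \left(-43614 - 2490\right) = \left(-46890\right) \left(-46104\right) = 2161816560$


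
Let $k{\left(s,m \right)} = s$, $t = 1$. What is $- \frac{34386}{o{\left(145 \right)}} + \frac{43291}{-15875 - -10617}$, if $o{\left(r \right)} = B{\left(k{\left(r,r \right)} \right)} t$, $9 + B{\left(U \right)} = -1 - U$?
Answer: $\frac{174091483}{814990} \approx 213.61$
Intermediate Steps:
$B{\left(U \right)} = -10 - U$ ($B{\left(U \right)} = -9 - \left(1 + U\right) = -10 - U$)
$o{\left(r \right)} = -10 - r$ ($o{\left(r \right)} = \left(-10 - r\right) 1 = -10 - r$)
$- \frac{34386}{o{\left(145 \right)}} + \frac{43291}{-15875 - -10617} = - \frac{34386}{-10 - 145} + \frac{43291}{-15875 - -10617} = - \frac{34386}{-10 - 145} + \frac{43291}{-15875 + 10617} = - \frac{34386}{-155} + \frac{43291}{-5258} = \left(-34386\right) \left(- \frac{1}{155}\right) + 43291 \left(- \frac{1}{5258}\right) = \frac{34386}{155} - \frac{43291}{5258} = \frac{174091483}{814990}$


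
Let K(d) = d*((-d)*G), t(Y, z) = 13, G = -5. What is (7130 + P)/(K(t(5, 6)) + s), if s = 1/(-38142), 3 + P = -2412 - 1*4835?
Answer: -4577040/32229989 ≈ -0.14201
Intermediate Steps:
P = -7250 (P = -3 + (-2412 - 1*4835) = -3 + (-2412 - 4835) = -3 - 7247 = -7250)
K(d) = 5*d**2 (K(d) = d*(-d*(-5)) = d*(5*d) = 5*d**2)
s = -1/38142 ≈ -2.6218e-5
(7130 + P)/(K(t(5, 6)) + s) = (7130 - 7250)/(5*13**2 - 1/38142) = -120/(5*169 - 1/38142) = -120/(845 - 1/38142) = -120/32229989/38142 = -120*38142/32229989 = -4577040/32229989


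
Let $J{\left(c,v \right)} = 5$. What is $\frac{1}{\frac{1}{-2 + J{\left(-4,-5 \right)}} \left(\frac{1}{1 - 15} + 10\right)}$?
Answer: $\frac{42}{139} \approx 0.30216$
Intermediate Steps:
$\frac{1}{\frac{1}{-2 + J{\left(-4,-5 \right)}} \left(\frac{1}{1 - 15} + 10\right)} = \frac{1}{\frac{1}{-2 + 5} \left(\frac{1}{1 - 15} + 10\right)} = \frac{1}{\frac{1}{3} \left(\frac{1}{-14} + 10\right)} = \frac{1}{\frac{1}{3} \left(- \frac{1}{14} + 10\right)} = \frac{1}{\frac{1}{3} \cdot \frac{139}{14}} = \frac{1}{\frac{139}{42}} = \frac{42}{139}$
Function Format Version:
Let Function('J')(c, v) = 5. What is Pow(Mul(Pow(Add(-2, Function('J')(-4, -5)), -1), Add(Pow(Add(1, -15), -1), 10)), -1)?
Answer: Rational(42, 139) ≈ 0.30216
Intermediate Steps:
Pow(Mul(Pow(Add(-2, Function('J')(-4, -5)), -1), Add(Pow(Add(1, -15), -1), 10)), -1) = Pow(Mul(Pow(Add(-2, 5), -1), Add(Pow(Add(1, -15), -1), 10)), -1) = Pow(Mul(Pow(3, -1), Add(Pow(-14, -1), 10)), -1) = Pow(Mul(Rational(1, 3), Add(Rational(-1, 14), 10)), -1) = Pow(Mul(Rational(1, 3), Rational(139, 14)), -1) = Pow(Rational(139, 42), -1) = Rational(42, 139)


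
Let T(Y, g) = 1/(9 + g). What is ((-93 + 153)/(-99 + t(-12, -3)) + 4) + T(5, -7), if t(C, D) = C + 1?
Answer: 87/22 ≈ 3.9545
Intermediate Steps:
t(C, D) = 1 + C
((-93 + 153)/(-99 + t(-12, -3)) + 4) + T(5, -7) = ((-93 + 153)/(-99 + (1 - 12)) + 4) + 1/(9 - 7) = (60/(-99 - 11) + 4) + 1/2 = (60/(-110) + 4) + ½ = (60*(-1/110) + 4) + ½ = (-6/11 + 4) + ½ = 38/11 + ½ = 87/22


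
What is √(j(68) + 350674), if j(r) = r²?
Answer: √355298 ≈ 596.07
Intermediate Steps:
√(j(68) + 350674) = √(68² + 350674) = √(4624 + 350674) = √355298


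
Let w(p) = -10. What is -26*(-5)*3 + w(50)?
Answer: 380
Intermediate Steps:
-26*(-5)*3 + w(50) = -26*(-5)*3 - 10 = 130*3 - 10 = 390 - 10 = 380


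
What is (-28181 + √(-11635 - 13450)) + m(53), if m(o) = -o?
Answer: -28234 + I*√25085 ≈ -28234.0 + 158.38*I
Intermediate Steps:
(-28181 + √(-11635 - 13450)) + m(53) = (-28181 + √(-11635 - 13450)) - 1*53 = (-28181 + √(-25085)) - 53 = (-28181 + I*√25085) - 53 = -28234 + I*√25085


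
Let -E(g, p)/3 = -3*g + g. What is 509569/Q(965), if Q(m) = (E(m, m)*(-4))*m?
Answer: -509569/22349400 ≈ -0.022800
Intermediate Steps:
E(g, p) = 6*g (E(g, p) = -3*(-3*g + g) = -(-6)*g = 6*g)
Q(m) = -24*m² (Q(m) = ((6*m)*(-4))*m = (-24*m)*m = -24*m²)
509569/Q(965) = 509569/((-24*965²)) = 509569/((-24*931225)) = 509569/(-22349400) = 509569*(-1/22349400) = -509569/22349400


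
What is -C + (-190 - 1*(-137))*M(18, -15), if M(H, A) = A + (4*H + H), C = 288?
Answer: -4263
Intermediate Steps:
M(H, A) = A + 5*H
-C + (-190 - 1*(-137))*M(18, -15) = -1*288 + (-190 - 1*(-137))*(-15 + 5*18) = -288 + (-190 + 137)*(-15 + 90) = -288 - 53*75 = -288 - 3975 = -4263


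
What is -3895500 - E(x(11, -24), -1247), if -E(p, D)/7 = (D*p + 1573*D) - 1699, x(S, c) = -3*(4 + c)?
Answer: -18161850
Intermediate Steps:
x(S, c) = -12 - 3*c
E(p, D) = 11893 - 11011*D - 7*D*p (E(p, D) = -7*((D*p + 1573*D) - 1699) = -7*((1573*D + D*p) - 1699) = -7*(-1699 + 1573*D + D*p) = 11893 - 11011*D - 7*D*p)
-3895500 - E(x(11, -24), -1247) = -3895500 - (11893 - 11011*(-1247) - 7*(-1247)*(-12 - 3*(-24))) = -3895500 - (11893 + 13730717 - 7*(-1247)*(-12 + 72)) = -3895500 - (11893 + 13730717 - 7*(-1247)*60) = -3895500 - (11893 + 13730717 + 523740) = -3895500 - 1*14266350 = -3895500 - 14266350 = -18161850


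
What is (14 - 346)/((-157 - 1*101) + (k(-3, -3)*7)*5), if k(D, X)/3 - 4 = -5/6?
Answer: -664/149 ≈ -4.4564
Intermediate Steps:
k(D, X) = 19/2 (k(D, X) = 12 + 3*(-5/6) = 12 + 3*(-5*⅙) = 12 + 3*(-⅚) = 12 - 5/2 = 19/2)
(14 - 346)/((-157 - 1*101) + (k(-3, -3)*7)*5) = (14 - 346)/((-157 - 1*101) + ((19/2)*7)*5) = -332/((-157 - 101) + (133/2)*5) = -332/(-258 + 665/2) = -332/149/2 = -332*2/149 = -664/149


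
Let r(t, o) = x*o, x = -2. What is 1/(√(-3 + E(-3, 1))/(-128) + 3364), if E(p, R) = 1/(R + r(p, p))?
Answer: 96452608/324466573317 + 64*I*√35/324466573317 ≈ 0.00029727 + 1.1669e-9*I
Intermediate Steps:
r(t, o) = -2*o
E(p, R) = 1/(R - 2*p)
1/(√(-3 + E(-3, 1))/(-128) + 3364) = 1/(√(-3 + 1/(1 - 2*(-3)))/(-128) + 3364) = 1/(-√(-3 + 1/(1 + 6))/128 + 3364) = 1/(-√(-3 + 1/7)/128 + 3364) = 1/(-√(-3 + ⅐)/128 + 3364) = 1/(-I*√35/448 + 3364) = 1/(3364 - I*√35/448)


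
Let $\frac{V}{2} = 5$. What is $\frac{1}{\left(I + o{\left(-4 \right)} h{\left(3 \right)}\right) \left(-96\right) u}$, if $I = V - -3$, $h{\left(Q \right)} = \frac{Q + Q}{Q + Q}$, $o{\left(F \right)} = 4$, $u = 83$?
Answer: $- \frac{1}{135456} \approx -7.3825 \cdot 10^{-6}$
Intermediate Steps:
$V = 10$ ($V = 2 \cdot 5 = 10$)
$h{\left(Q \right)} = 1$ ($h{\left(Q \right)} = \frac{2 Q}{2 Q} = 2 Q \frac{1}{2 Q} = 1$)
$I = 13$ ($I = 10 - -3 = 10 + 3 = 13$)
$\frac{1}{\left(I + o{\left(-4 \right)} h{\left(3 \right)}\right) \left(-96\right) u} = \frac{1}{\left(13 + 4 \cdot 1\right) \left(-96\right) 83} = \frac{1}{\left(13 + 4\right) \left(-96\right) 83} = \frac{1}{17 \left(-96\right) 83} = \frac{1}{\left(-1632\right) 83} = \frac{1}{-135456} = - \frac{1}{135456}$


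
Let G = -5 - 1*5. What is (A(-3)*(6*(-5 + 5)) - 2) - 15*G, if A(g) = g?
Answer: 148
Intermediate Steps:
G = -10 (G = -5 - 5 = -10)
(A(-3)*(6*(-5 + 5)) - 2) - 15*G = (-18*(-5 + 5) - 2) - 15*(-10) = (-18*0 - 2) + 150 = (-3*0 - 2) + 150 = (0 - 2) + 150 = -2 + 150 = 148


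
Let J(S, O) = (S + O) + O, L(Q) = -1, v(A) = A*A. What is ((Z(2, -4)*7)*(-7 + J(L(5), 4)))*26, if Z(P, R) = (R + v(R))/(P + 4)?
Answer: 0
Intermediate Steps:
v(A) = A²
J(S, O) = S + 2*O (J(S, O) = (O + S) + O = S + 2*O)
Z(P, R) = (R + R²)/(4 + P) (Z(P, R) = (R + R²)/(P + 4) = (R + R²)/(4 + P))
((Z(2, -4)*7)*(-7 + J(L(5), 4)))*26 = ((-4*(1 - 4)/(4 + 2)*7)*(-7 + (-1 + 2*4)))*26 = ((-4*(-3)/6*7)*(-7 + (-1 + 8)))*26 = ((-4*⅙*(-3)*7)*(-7 + 7))*26 = ((2*7)*0)*26 = (14*0)*26 = 0*26 = 0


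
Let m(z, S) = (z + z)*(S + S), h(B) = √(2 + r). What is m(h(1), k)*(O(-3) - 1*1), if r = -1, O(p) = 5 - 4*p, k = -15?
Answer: -960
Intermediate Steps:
h(B) = 1 (h(B) = √(2 - 1) = √1 = 1)
m(z, S) = 4*S*z (m(z, S) = (2*z)*(2*S) = 4*S*z)
m(h(1), k)*(O(-3) - 1*1) = (4*(-15)*1)*((5 - 4*(-3)) - 1*1) = -60*((5 + 12) - 1) = -60*(17 - 1) = -60*16 = -960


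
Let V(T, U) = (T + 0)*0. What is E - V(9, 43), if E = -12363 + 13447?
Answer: 1084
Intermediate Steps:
V(T, U) = 0 (V(T, U) = T*0 = 0)
E = 1084
E - V(9, 43) = 1084 - 1*0 = 1084 + 0 = 1084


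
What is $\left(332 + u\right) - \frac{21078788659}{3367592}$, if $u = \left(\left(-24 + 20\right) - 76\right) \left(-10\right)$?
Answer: $- \frac{17266674515}{3367592} \approx -5127.3$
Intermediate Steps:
$u = 800$ ($u = \left(-4 - 76\right) \left(-10\right) = \left(-80\right) \left(-10\right) = 800$)
$\left(332 + u\right) - \frac{21078788659}{3367592} = \left(332 + 800\right) - \frac{21078788659}{3367592} = 1132 - \frac{21078788659}{3367592} = - \frac{17266674515}{3367592}$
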